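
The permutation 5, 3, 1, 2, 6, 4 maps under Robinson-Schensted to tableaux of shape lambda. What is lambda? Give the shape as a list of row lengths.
Row-insert each entry into an empty tableau.

After inserting 5: P = [[5]].
After inserting 3: P = [[3], [5]].
After inserting 1: P = [[1], [3], [5]].
After inserting 2: P = [[1, 2], [3], [5]].
After inserting 6: P = [[1, 2, 6], [3], [5]].
After inserting 4: P = [[1, 2, 4], [3, 6], [5]].

The final insertion tableau P = [[1, 2, 4], [3, 6], [5]] has shape [3, 2, 1].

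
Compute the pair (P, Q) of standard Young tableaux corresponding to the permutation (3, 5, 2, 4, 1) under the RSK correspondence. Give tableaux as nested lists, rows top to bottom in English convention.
Insert each entry of the permutation into P by Schensted row insertion, recording in Q the position of each new cell.

Insert 3: appended to row 1. P = [[3]].
Insert 5: appended to row 1. P = [[3, 5]].
Insert 2: 2 bumps 3 from row 1; 3 starts row 2. P = [[2, 5], [3]].
Insert 4: 4 bumps 5 from row 1; 5 appends to row 2. P = [[2, 4], [3, 5]].
Insert 1: 1 bumps 2 from row 1; 2 bumps 3 from row 2; 3 starts row 3. P = [[1, 4], [2, 5], [3]].

So P = [[1, 4], [2, 5], [3]], Q = [[1, 2], [3, 4], [5]].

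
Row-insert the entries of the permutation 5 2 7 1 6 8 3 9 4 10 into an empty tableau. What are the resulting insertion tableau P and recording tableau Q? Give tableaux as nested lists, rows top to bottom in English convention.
P = [[1, 3, 4, 9, 10], [2, 6, 8], [5, 7]], Q = [[1, 3, 6, 8, 10], [2, 5, 9], [4, 7]]

Insert each entry of the permutation into P by Schensted row insertion, recording in Q the position of each new cell.

Insert 5: appended to row 1. P = [[5]], Q = [[1]].
Insert 2: 2 bumps 5 from row 1; 5 starts row 2. P = [[2], [5]], Q = [[1], [2]].
Insert 7: appended to row 1. P = [[2, 7], [5]], Q = [[1, 3], [2]].
Insert 1: 1 bumps 2 from row 1; 2 bumps 5 from row 2; 5 starts row 3. P = [[1, 7], [2], [5]], Q = [[1, 3], [2], [4]].
Insert 6: 6 bumps 7 from row 1; 7 appends to row 2. P = [[1, 6], [2, 7], [5]], Q = [[1, 3], [2, 5], [4]].
Insert 8: appended to row 1. P = [[1, 6, 8], [2, 7], [5]], Q = [[1, 3, 6], [2, 5], [4]].
Insert 3: 3 bumps 6 from row 1; 6 bumps 7 from row 2; 7 appends to row 3. P = [[1, 3, 8], [2, 6], [5, 7]], Q = [[1, 3, 6], [2, 5], [4, 7]].
Insert 9: appended to row 1. P = [[1, 3, 8, 9], [2, 6], [5, 7]], Q = [[1, 3, 6, 8], [2, 5], [4, 7]].
Insert 4: 4 bumps 8 from row 1; 8 appends to row 2. P = [[1, 3, 4, 9], [2, 6, 8], [5, 7]], Q = [[1, 3, 6, 8], [2, 5, 9], [4, 7]].
Insert 10: appended to row 1. P = [[1, 3, 4, 9, 10], [2, 6, 8], [5, 7]], Q = [[1, 3, 6, 8, 10], [2, 5, 9], [4, 7]].

So P = [[1, 3, 4, 9, 10], [2, 6, 8], [5, 7]], Q = [[1, 3, 6, 8, 10], [2, 5, 9], [4, 7]].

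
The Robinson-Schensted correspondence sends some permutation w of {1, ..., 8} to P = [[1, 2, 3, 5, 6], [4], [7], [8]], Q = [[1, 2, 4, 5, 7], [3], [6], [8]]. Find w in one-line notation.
1 8 2 4 7 5 6 3

Reverse RSK: for i = n, n-1, ..., 1, locate i in Q, remove the corresponding corner cell from P, and reverse-bump its entry up through P; the value ejected from row 1 is w(i).

So w = 1 8 2 4 7 5 6 3.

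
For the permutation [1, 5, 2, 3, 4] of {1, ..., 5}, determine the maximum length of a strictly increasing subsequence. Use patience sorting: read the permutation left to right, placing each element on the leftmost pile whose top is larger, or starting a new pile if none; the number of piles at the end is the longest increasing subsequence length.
4

1: new pile. tops = [1]
5: new pile. tops = [1, 5]
2: onto pile 2 (replacing 5). tops = [1, 2]
3: new pile. tops = [1, 2, 3]
4: new pile. tops = [1, 2, 3, 4]

4 piles, so the longest increasing subsequence has length 4.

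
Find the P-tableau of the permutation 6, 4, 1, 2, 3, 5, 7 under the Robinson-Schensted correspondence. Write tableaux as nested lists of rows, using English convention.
P = [[1, 2, 3, 5, 7], [4], [6]]

Insert 6: appended to row 1. P = [[6]].
Insert 4: 4 bumps 6 from row 1; 6 starts row 2. P = [[4], [6]].
Insert 1: 1 bumps 4 from row 1; 4 bumps 6 from row 2; 6 starts row 3. P = [[1], [4], [6]].
Insert 2: appended to row 1. P = [[1, 2], [4], [6]].
Insert 3: appended to row 1. P = [[1, 2, 3], [4], [6]].
Insert 5: appended to row 1. P = [[1, 2, 3, 5], [4], [6]].
Insert 7: appended to row 1. P = [[1, 2, 3, 5, 7], [4], [6]].

So P = [[1, 2, 3, 5, 7], [4], [6]].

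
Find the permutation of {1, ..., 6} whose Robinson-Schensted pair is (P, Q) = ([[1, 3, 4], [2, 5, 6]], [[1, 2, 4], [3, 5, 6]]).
2 5 1 6 3 4

Reverse the RSK construction: for i from n down to 1, find the cell of Q containing i, remove the entry at that cell from P, and reverse-bump it up through P; the value ejected from row 1 is w(i).

Step i=6: Q has 6 at row 2, column 3; remove 6 from row 2 of P and reverse-bump: 6 enters row 1 and ejects 4. So w(6) = 4. P is now [[1, 3, 6], [2, 5]].
Step i=5: Q has 5 at row 2, column 2; remove 5 from row 2 of P and reverse-bump: 5 enters row 1 and ejects 3. So w(5) = 3. P is now [[1, 5, 6], [2]].
Step i=4: Q has 4 at row 1, column 3; remove that cell from P, ejecting 6. So w(4) = 6. P is now [[1, 5], [2]].
Step i=3: Q has 3 at row 2, column 1; remove 2 from row 2 of P and reverse-bump: 2 enters row 1 and ejects 1. So w(3) = 1. P is now [[2, 5]].
Step i=2: Q has 2 at row 1, column 2; remove that cell from P, ejecting 5. So w(2) = 5. P is now [[2]].
Step i=1: Q has 1 at row 1, column 1; remove that cell from P, ejecting 2. So w(1) = 2. P is now [].

So w = 2 5 1 6 3 4.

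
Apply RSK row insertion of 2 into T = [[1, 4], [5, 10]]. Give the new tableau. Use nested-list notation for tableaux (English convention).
[[1, 2], [4, 10], [5]]

In row 1, 2 replaces 4 (the leftmost entry greater than 2); 4 is bumped to row 2. In row 2, 4 replaces 5 (the leftmost entry greater than 4); 5 is bumped to row 3. 5 starts a new row 3. The new tableau is [[1, 2], [4, 10], [5]].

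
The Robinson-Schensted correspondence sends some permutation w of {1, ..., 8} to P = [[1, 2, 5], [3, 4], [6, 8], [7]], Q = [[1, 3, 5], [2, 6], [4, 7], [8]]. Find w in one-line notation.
7 3 4 1 8 6 5 2

Reverse the RSK construction: for i from n down to 1, find the cell of Q containing i, remove the entry at that cell from P, and reverse-bump it up through P; the value ejected from row 1 is w(i).

Step i=8: Q has 8 at row 4, column 1; remove 7 from row 4 of P and reverse-bump: 7 enters row 3 and ejects 6; 6 enters row 2 and ejects 4; 4 enters row 1 and ejects 2. So w(8) = 2. P is now [[1, 4, 5], [3, 6], [7, 8]].
Step i=7: Q has 7 at row 3, column 2; remove 8 from row 3 of P and reverse-bump: 8 enters row 2 and ejects 6; 6 enters row 1 and ejects 5. So w(7) = 5. P is now [[1, 4, 6], [3, 8], [7]].
Step i=6: Q has 6 at row 2, column 2; remove 8 from row 2 of P and reverse-bump: 8 enters row 1 and ejects 6. So w(6) = 6. P is now [[1, 4, 8], [3], [7]].
Step i=5: Q has 5 at row 1, column 3; remove that cell from P, ejecting 8. So w(5) = 8. P is now [[1, 4], [3], [7]].
Step i=4: Q has 4 at row 3, column 1; remove 7 from row 3 of P and reverse-bump: 7 enters row 2 and ejects 3; 3 enters row 1 and ejects 1. So w(4) = 1. P is now [[3, 4], [7]].
Step i=3: Q has 3 at row 1, column 2; remove that cell from P, ejecting 4. So w(3) = 4. P is now [[3], [7]].
Step i=2: Q has 2 at row 2, column 1; remove 7 from row 2 of P and reverse-bump: 7 enters row 1 and ejects 3. So w(2) = 3. P is now [[7]].
Step i=1: Q has 1 at row 1, column 1; remove that cell from P, ejecting 7. So w(1) = 7. P is now [].

So w = 7 3 4 1 8 6 5 2.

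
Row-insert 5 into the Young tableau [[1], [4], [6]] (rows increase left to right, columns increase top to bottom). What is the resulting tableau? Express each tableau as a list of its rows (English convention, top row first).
[[1, 5], [4], [6]]

5 is larger than every entry of row 1, so it is appended to row 1. The new tableau is [[1, 5], [4], [6]].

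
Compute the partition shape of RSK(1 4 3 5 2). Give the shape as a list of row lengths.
Row-insert each entry into an empty tableau.

After inserting 1: P = [[1]].
After inserting 4: P = [[1, 4]].
After inserting 3: P = [[1, 3], [4]].
After inserting 5: P = [[1, 3, 5], [4]].
After inserting 2: P = [[1, 2, 5], [3], [4]].

The final insertion tableau P = [[1, 2, 5], [3], [4]] has shape [3, 1, 1].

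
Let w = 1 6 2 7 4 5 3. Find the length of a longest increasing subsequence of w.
4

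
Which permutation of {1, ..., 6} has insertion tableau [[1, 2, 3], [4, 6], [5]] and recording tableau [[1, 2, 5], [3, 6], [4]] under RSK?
Reverse the RSK construction: for i from n down to 1, find the cell of Q containing i, remove the entry at that cell from P, and reverse-bump it up through P; the value ejected from row 1 is w(i).

Step i=6: Q has 6 at row 2, column 2; remove 6 from row 2 of P and reverse-bump: 6 enters row 1 and ejects 3. So w(6) = 3. P is now [[1, 2, 6], [4], [5]].
Step i=5: Q has 5 at row 1, column 3; remove that cell from P, ejecting 6. So w(5) = 6. P is now [[1, 2], [4], [5]].
Step i=4: Q has 4 at row 3, column 1; remove 5 from row 3 of P and reverse-bump: 5 enters row 2 and ejects 4; 4 enters row 1 and ejects 2. So w(4) = 2. P is now [[1, 4], [5]].
Step i=3: Q has 3 at row 2, column 1; remove 5 from row 2 of P and reverse-bump: 5 enters row 1 and ejects 4. So w(3) = 4. P is now [[1, 5]].
Step i=2: Q has 2 at row 1, column 2; remove that cell from P, ejecting 5. So w(2) = 5. P is now [[1]].
Step i=1: Q has 1 at row 1, column 1; remove that cell from P, ejecting 1. So w(1) = 1. P is now [].

So w = 1 5 4 2 6 3.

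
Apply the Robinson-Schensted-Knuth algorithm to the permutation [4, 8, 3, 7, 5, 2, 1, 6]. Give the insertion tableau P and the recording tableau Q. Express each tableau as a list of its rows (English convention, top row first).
Insert each entry of the permutation into P by Schensted row insertion, recording in Q the position of each new cell.

Insert 4: appended to row 1. P = [[4]].
Insert 8: appended to row 1. P = [[4, 8]].
Insert 3: 3 bumps 4 from row 1; 4 starts row 2. P = [[3, 8], [4]].
Insert 7: 7 bumps 8 from row 1; 8 appends to row 2. P = [[3, 7], [4, 8]].
Insert 5: 5 bumps 7 from row 1; 7 bumps 8 from row 2; 8 starts row 3. P = [[3, 5], [4, 7], [8]].
Insert 2: 2 bumps 3 from row 1; 3 bumps 4 from row 2; 4 bumps 8 from row 3; 8 starts row 4. P = [[2, 5], [3, 7], [4], [8]].
Insert 1: 1 bumps 2 from row 1; 2 bumps 3 from row 2; 3 bumps 4 from row 3; 4 bumps 8 from row 4; 8 starts row 5. P = [[1, 5], [2, 7], [3], [4], [8]].
Insert 6: appended to row 1. P = [[1, 5, 6], [2, 7], [3], [4], [8]].

So P = [[1, 5, 6], [2, 7], [3], [4], [8]], Q = [[1, 2, 8], [3, 4], [5], [6], [7]].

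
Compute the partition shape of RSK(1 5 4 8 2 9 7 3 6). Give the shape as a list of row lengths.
[4, 3, 2]

Row-insert each entry into an empty tableau.

After inserting 1: P = [[1]].
After inserting 5: P = [[1, 5]].
After inserting 4: P = [[1, 4], [5]].
After inserting 8: P = [[1, 4, 8], [5]].
After inserting 2: P = [[1, 2, 8], [4], [5]].
After inserting 9: P = [[1, 2, 8, 9], [4], [5]].
After inserting 7: P = [[1, 2, 7, 9], [4, 8], [5]].
After inserting 3: P = [[1, 2, 3, 9], [4, 7], [5, 8]].
After inserting 6: P = [[1, 2, 3, 6], [4, 7, 9], [5, 8]].

The final insertion tableau P = [[1, 2, 3, 6], [4, 7, 9], [5, 8]] has shape [4, 3, 2].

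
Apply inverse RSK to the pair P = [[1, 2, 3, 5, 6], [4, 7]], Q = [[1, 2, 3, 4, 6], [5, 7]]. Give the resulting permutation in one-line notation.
1 2 4 5 3 7 6

Reverse the RSK construction: for i from n down to 1, find the cell of Q containing i, remove the entry at that cell from P, and reverse-bump it up through P; the value ejected from row 1 is w(i).

Step i=7: Q has 7 at row 2, column 2; remove 7 from row 2 of P and reverse-bump: 7 enters row 1 and ejects 6. So w(7) = 6. P is now [[1, 2, 3, 5, 7], [4]].
Step i=6: Q has 6 at row 1, column 5; remove that cell from P, ejecting 7. So w(6) = 7. P is now [[1, 2, 3, 5], [4]].
Step i=5: Q has 5 at row 2, column 1; remove 4 from row 2 of P and reverse-bump: 4 enters row 1 and ejects 3. So w(5) = 3. P is now [[1, 2, 4, 5]].
Step i=4: Q has 4 at row 1, column 4; remove that cell from P, ejecting 5. So w(4) = 5. P is now [[1, 2, 4]].
Step i=3: Q has 3 at row 1, column 3; remove that cell from P, ejecting 4. So w(3) = 4. P is now [[1, 2]].
Step i=2: Q has 2 at row 1, column 2; remove that cell from P, ejecting 2. So w(2) = 2. P is now [[1]].
Step i=1: Q has 1 at row 1, column 1; remove that cell from P, ejecting 1. So w(1) = 1. P is now [].

So w = 1 2 4 5 3 7 6.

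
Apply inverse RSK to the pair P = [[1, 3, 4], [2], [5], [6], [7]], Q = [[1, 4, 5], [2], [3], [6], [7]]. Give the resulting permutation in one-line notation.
Reverse the RSK construction: for i from n down to 1, find the cell of Q containing i, remove the entry at that cell from P, and reverse-bump it up through P; the value ejected from row 1 is w(i).

Step i=7: Q has 7 at row 5, column 1; remove 7 from row 5 of P and reverse-bump: 7 enters row 4 and ejects 6; 6 enters row 3 and ejects 5; 5 enters row 2 and ejects 2; 2 enters row 1 and ejects 1. So w(7) = 1. P is now [[2, 3, 4], [5], [6], [7]].
Step i=6: Q has 6 at row 4, column 1; remove 7 from row 4 of P and reverse-bump: 7 enters row 3 and ejects 6; 6 enters row 2 and ejects 5; 5 enters row 1 and ejects 4. So w(6) = 4. P is now [[2, 3, 5], [6], [7]].
Step i=5: Q has 5 at row 1, column 3; remove that cell from P, ejecting 5. So w(5) = 5. P is now [[2, 3], [6], [7]].
Step i=4: Q has 4 at row 1, column 2; remove that cell from P, ejecting 3. So w(4) = 3. P is now [[2], [6], [7]].
Step i=3: Q has 3 at row 3, column 1; remove 7 from row 3 of P and reverse-bump: 7 enters row 2 and ejects 6; 6 enters row 1 and ejects 2. So w(3) = 2. P is now [[6], [7]].
Step i=2: Q has 2 at row 2, column 1; remove 7 from row 2 of P and reverse-bump: 7 enters row 1 and ejects 6. So w(2) = 6. P is now [[7]].
Step i=1: Q has 1 at row 1, column 1; remove that cell from P, ejecting 7. So w(1) = 7. P is now [].

So w = 7 6 2 3 5 4 1.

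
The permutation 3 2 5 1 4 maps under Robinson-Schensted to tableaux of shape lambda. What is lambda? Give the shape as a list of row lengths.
Row-insert each entry into an empty tableau.

After inserting 3: P = [[3]].
After inserting 2: P = [[2], [3]].
After inserting 5: P = [[2, 5], [3]].
After inserting 1: P = [[1, 5], [2], [3]].
After inserting 4: P = [[1, 4], [2, 5], [3]].

The final insertion tableau P = [[1, 4], [2, 5], [3]] has shape [2, 2, 1].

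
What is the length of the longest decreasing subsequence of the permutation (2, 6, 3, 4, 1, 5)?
3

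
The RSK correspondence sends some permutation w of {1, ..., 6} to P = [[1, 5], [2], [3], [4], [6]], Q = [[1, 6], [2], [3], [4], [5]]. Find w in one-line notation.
Reverse RSK: for i = n, n-1, ..., 1, locate i in Q, remove the corresponding corner cell from P, and reverse-bump its entry up through P; the value ejected from row 1 is w(i).

So w = 6 4 3 2 1 5.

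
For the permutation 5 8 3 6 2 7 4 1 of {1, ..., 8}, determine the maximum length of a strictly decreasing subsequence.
4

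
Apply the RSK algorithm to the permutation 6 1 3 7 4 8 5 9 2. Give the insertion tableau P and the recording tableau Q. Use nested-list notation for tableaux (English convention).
Insert each entry of the permutation into P by Schensted row insertion, recording in Q the position of each new cell.

After inserting 6: P = [[6]].
After inserting 1: P = [[1], [6]].
After inserting 3: P = [[1, 3], [6]].
After inserting 7: P = [[1, 3, 7], [6]].
After inserting 4: P = [[1, 3, 4], [6, 7]].
After inserting 8: P = [[1, 3, 4, 8], [6, 7]].
After inserting 5: P = [[1, 3, 4, 5], [6, 7, 8]].
After inserting 9: P = [[1, 3, 4, 5, 9], [6, 7, 8]].
After inserting 2: P = [[1, 2, 4, 5, 9], [3, 7, 8], [6]].

So P = [[1, 2, 4, 5, 9], [3, 7, 8], [6]], Q = [[1, 3, 4, 6, 8], [2, 5, 7], [9]].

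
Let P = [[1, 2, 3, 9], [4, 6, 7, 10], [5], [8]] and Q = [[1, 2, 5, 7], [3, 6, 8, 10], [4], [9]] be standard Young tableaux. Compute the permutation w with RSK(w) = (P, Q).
5 8 6 1 7 2 10 4 3 9

Reverse the RSK construction: for i from n down to 1, find the cell of Q containing i, remove the entry at that cell from P, and reverse-bump it up through P; the value ejected from row 1 is w(i).

Step i=10: Q has 10 at row 2, column 4; remove 10 from row 2 of P and reverse-bump: 10 enters row 1 and ejects 9. So w(10) = 9. P is now [[1, 2, 3, 10], [4, 6, 7], [5], [8]].
Step i=9: Q has 9 at row 4, column 1; remove 8 from row 4 of P and reverse-bump: 8 enters row 3 and ejects 5; 5 enters row 2 and ejects 4; 4 enters row 1 and ejects 3. So w(9) = 3. P is now [[1, 2, 4, 10], [5, 6, 7], [8]].
Step i=8: Q has 8 at row 2, column 3; remove 7 from row 2 of P and reverse-bump: 7 enters row 1 and ejects 4. So w(8) = 4. P is now [[1, 2, 7, 10], [5, 6], [8]].
Step i=7: Q has 7 at row 1, column 4; remove that cell from P, ejecting 10. So w(7) = 10. P is now [[1, 2, 7], [5, 6], [8]].
Step i=6: Q has 6 at row 2, column 2; remove 6 from row 2 of P and reverse-bump: 6 enters row 1 and ejects 2. So w(6) = 2. P is now [[1, 6, 7], [5], [8]].
Step i=5: Q has 5 at row 1, column 3; remove that cell from P, ejecting 7. So w(5) = 7. P is now [[1, 6], [5], [8]].
Step i=4: Q has 4 at row 3, column 1; remove 8 from row 3 of P and reverse-bump: 8 enters row 2 and ejects 5; 5 enters row 1 and ejects 1. So w(4) = 1. P is now [[5, 6], [8]].
Step i=3: Q has 3 at row 2, column 1; remove 8 from row 2 of P and reverse-bump: 8 enters row 1 and ejects 6. So w(3) = 6. P is now [[5, 8]].
Step i=2: Q has 2 at row 1, column 2; remove that cell from P, ejecting 8. So w(2) = 8. P is now [[5]].
Step i=1: Q has 1 at row 1, column 1; remove that cell from P, ejecting 5. So w(1) = 5. P is now [].

So w = 5 8 6 1 7 2 10 4 3 9.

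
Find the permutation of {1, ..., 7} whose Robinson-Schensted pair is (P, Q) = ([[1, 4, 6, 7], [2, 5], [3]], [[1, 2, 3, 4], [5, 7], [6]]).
Reverse the RSK construction: for i from n down to 1, find the cell of Q containing i, remove the entry at that cell from P, and reverse-bump it up through P; the value ejected from row 1 is w(i).

Step i=7: Q has 7 at row 2, column 2; remove 5 from row 2 of P and reverse-bump: 5 enters row 1 and ejects 4. So w(7) = 4. P is now [[1, 5, 6, 7], [2], [3]].
Step i=6: Q has 6 at row 3, column 1; remove 3 from row 3 of P and reverse-bump: 3 enters row 2 and ejects 2; 2 enters row 1 and ejects 1. So w(6) = 1. P is now [[2, 5, 6, 7], [3]].
Step i=5: Q has 5 at row 2, column 1; remove 3 from row 2 of P and reverse-bump: 3 enters row 1 and ejects 2. So w(5) = 2. P is now [[3, 5, 6, 7]].
Step i=4: Q has 4 at row 1, column 4; remove that cell from P, ejecting 7. So w(4) = 7. P is now [[3, 5, 6]].
Step i=3: Q has 3 at row 1, column 3; remove that cell from P, ejecting 6. So w(3) = 6. P is now [[3, 5]].
Step i=2: Q has 2 at row 1, column 2; remove that cell from P, ejecting 5. So w(2) = 5. P is now [[3]].
Step i=1: Q has 1 at row 1, column 1; remove that cell from P, ejecting 3. So w(1) = 3. P is now [].

So w = 3 5 6 7 2 1 4.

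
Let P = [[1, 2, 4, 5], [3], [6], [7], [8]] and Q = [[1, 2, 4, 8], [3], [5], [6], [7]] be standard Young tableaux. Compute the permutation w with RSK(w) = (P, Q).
1 8 3 7 6 4 2 5

Reverse RSK: for i = n, n-1, ..., 1, locate i in Q, remove the corresponding corner cell from P, and reverse-bump its entry up through P; the value ejected from row 1 is w(i).

So w = 1 8 3 7 6 4 2 5.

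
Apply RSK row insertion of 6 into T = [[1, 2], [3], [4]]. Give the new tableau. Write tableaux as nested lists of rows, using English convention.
[[1, 2, 6], [3], [4]]

6 is larger than every entry of row 1, so it is appended to row 1. The new tableau is [[1, 2, 6], [3], [4]].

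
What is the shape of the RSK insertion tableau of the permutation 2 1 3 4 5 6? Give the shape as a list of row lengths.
[5, 1]

Row-insert each entry into an empty tableau.

After inserting 2: P = [[2]].
After inserting 1: P = [[1], [2]].
After inserting 3: P = [[1, 3], [2]].
After inserting 4: P = [[1, 3, 4], [2]].
After inserting 5: P = [[1, 3, 4, 5], [2]].
After inserting 6: P = [[1, 3, 4, 5, 6], [2]].

The final insertion tableau P = [[1, 3, 4, 5, 6], [2]] has shape [5, 1].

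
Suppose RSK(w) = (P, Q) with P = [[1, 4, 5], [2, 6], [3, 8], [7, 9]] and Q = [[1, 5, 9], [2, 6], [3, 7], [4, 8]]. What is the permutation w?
Reverse the RSK construction: for i from n down to 1, find the cell of Q containing i, remove the entry at that cell from P, and reverse-bump it up through P; the value ejected from row 1 is w(i).

Step i=9: Q has 9 at row 1, column 3; remove that cell from P, ejecting 5. So w(9) = 5. P is now [[1, 4], [2, 6], [3, 8], [7, 9]].
Step i=8: Q has 8 at row 4, column 2; remove 9 from row 4 of P and reverse-bump: 9 enters row 3 and ejects 8; 8 enters row 2 and ejects 6; 6 enters row 1 and ejects 4. So w(8) = 4. P is now [[1, 6], [2, 8], [3, 9], [7]].
Step i=7: Q has 7 at row 3, column 2; remove 9 from row 3 of P and reverse-bump: 9 enters row 2 and ejects 8; 8 enters row 1 and ejects 6. So w(7) = 6. P is now [[1, 8], [2, 9], [3], [7]].
Step i=6: Q has 6 at row 2, column 2; remove 9 from row 2 of P and reverse-bump: 9 enters row 1 and ejects 8. So w(6) = 8. P is now [[1, 9], [2], [3], [7]].
Step i=5: Q has 5 at row 1, column 2; remove that cell from P, ejecting 9. So w(5) = 9. P is now [[1], [2], [3], [7]].
Step i=4: Q has 4 at row 4, column 1; remove 7 from row 4 of P and reverse-bump: 7 enters row 3 and ejects 3; 3 enters row 2 and ejects 2; 2 enters row 1 and ejects 1. So w(4) = 1. P is now [[2], [3], [7]].
Step i=3: Q has 3 at row 3, column 1; remove 7 from row 3 of P and reverse-bump: 7 enters row 2 and ejects 3; 3 enters row 1 and ejects 2. So w(3) = 2. P is now [[3], [7]].
Step i=2: Q has 2 at row 2, column 1; remove 7 from row 2 of P and reverse-bump: 7 enters row 1 and ejects 3. So w(2) = 3. P is now [[7]].
Step i=1: Q has 1 at row 1, column 1; remove that cell from P, ejecting 7. So w(1) = 7. P is now [].

So w = 7 3 2 1 9 8 6 4 5.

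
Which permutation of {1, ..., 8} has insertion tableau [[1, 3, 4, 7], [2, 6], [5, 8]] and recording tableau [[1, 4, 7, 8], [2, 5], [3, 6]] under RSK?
5 2 1 8 6 3 4 7

Reverse the RSK construction: for i from n down to 1, find the cell of Q containing i, remove the entry at that cell from P, and reverse-bump it up through P; the value ejected from row 1 is w(i).

Step i=8: Q has 8 at row 1, column 4; remove that cell from P, ejecting 7. So w(8) = 7. P is now [[1, 3, 4], [2, 6], [5, 8]].
Step i=7: Q has 7 at row 1, column 3; remove that cell from P, ejecting 4. So w(7) = 4. P is now [[1, 3], [2, 6], [5, 8]].
Step i=6: Q has 6 at row 3, column 2; remove 8 from row 3 of P and reverse-bump: 8 enters row 2 and ejects 6; 6 enters row 1 and ejects 3. So w(6) = 3. P is now [[1, 6], [2, 8], [5]].
Step i=5: Q has 5 at row 2, column 2; remove 8 from row 2 of P and reverse-bump: 8 enters row 1 and ejects 6. So w(5) = 6. P is now [[1, 8], [2], [5]].
Step i=4: Q has 4 at row 1, column 2; remove that cell from P, ejecting 8. So w(4) = 8. P is now [[1], [2], [5]].
Step i=3: Q has 3 at row 3, column 1; remove 5 from row 3 of P and reverse-bump: 5 enters row 2 and ejects 2; 2 enters row 1 and ejects 1. So w(3) = 1. P is now [[2], [5]].
Step i=2: Q has 2 at row 2, column 1; remove 5 from row 2 of P and reverse-bump: 5 enters row 1 and ejects 2. So w(2) = 2. P is now [[5]].
Step i=1: Q has 1 at row 1, column 1; remove that cell from P, ejecting 5. So w(1) = 5. P is now [].

So w = 5 2 1 8 6 3 4 7.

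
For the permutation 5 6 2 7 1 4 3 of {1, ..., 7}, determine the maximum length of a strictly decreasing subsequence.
3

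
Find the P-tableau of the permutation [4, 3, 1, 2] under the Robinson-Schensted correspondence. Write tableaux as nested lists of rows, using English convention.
Insert 4: appended to row 1. P = [[4]].
Insert 3: 3 bumps 4 from row 1; 4 starts row 2. P = [[3], [4]].
Insert 1: 1 bumps 3 from row 1; 3 bumps 4 from row 2; 4 starts row 3. P = [[1], [3], [4]].
Insert 2: appended to row 1. P = [[1, 2], [3], [4]].

So P = [[1, 2], [3], [4]].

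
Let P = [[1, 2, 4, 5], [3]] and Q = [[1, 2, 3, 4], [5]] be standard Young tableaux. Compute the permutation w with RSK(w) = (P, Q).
1 3 4 5 2

Reverse RSK: for i = n, n-1, ..., 1, locate i in Q, remove the corresponding corner cell from P, and reverse-bump its entry up through P; the value ejected from row 1 is w(i).

So w = 1 3 4 5 2.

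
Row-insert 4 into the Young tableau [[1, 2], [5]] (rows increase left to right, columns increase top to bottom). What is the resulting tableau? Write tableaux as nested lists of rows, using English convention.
4 is larger than every entry of row 1, so it is appended to row 1. The new tableau is [[1, 2, 4], [5]].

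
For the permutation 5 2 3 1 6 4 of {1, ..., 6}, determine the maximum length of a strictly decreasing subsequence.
3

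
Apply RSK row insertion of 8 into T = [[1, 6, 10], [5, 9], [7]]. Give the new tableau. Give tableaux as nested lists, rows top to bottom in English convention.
In row 1, 8 replaces 10 (the leftmost entry greater than 8); 10 is bumped to row 2. 10 is appended to row 2. The new tableau is [[1, 6, 8], [5, 9, 10], [7]].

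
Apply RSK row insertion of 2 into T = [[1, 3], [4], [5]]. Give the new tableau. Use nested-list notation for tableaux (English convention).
In row 1, 2 replaces 3 (the leftmost entry greater than 2); 3 is bumped to row 2. In row 2, 3 replaces 4 (the leftmost entry greater than 3); 4 is bumped to row 3. In row 3, 4 replaces 5 (the leftmost entry greater than 4); 5 is bumped to row 4. 5 starts a new row 4. The new tableau is [[1, 2], [3], [4], [5]].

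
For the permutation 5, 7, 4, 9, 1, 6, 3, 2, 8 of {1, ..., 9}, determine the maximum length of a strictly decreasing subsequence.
4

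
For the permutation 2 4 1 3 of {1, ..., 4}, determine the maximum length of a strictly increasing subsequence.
2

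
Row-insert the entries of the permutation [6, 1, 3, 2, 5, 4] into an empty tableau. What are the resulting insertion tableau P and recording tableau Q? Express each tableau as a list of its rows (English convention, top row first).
Insert each entry of the permutation into P by Schensted row insertion, recording in Q the position of each new cell.

Insert 6: appended to row 1. P = [[6]].
Insert 1: 1 bumps 6 from row 1; 6 starts row 2. P = [[1], [6]].
Insert 3: appended to row 1. P = [[1, 3], [6]].
Insert 2: 2 bumps 3 from row 1; 3 bumps 6 from row 2; 6 starts row 3. P = [[1, 2], [3], [6]].
Insert 5: appended to row 1. P = [[1, 2, 5], [3], [6]].
Insert 4: 4 bumps 5 from row 1; 5 appends to row 2. P = [[1, 2, 4], [3, 5], [6]].

So P = [[1, 2, 4], [3, 5], [6]], Q = [[1, 3, 5], [2, 6], [4]].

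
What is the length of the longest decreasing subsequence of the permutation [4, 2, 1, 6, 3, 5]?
3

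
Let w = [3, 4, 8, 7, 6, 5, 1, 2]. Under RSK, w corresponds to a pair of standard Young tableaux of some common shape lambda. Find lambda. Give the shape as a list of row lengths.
[3, 2, 1, 1, 1]

Row-insert each entry into an empty tableau.

After inserting 3: P = [[3]].
After inserting 4: P = [[3, 4]].
After inserting 8: P = [[3, 4, 8]].
After inserting 7: P = [[3, 4, 7], [8]].
After inserting 6: P = [[3, 4, 6], [7], [8]].
After inserting 5: P = [[3, 4, 5], [6], [7], [8]].
After inserting 1: P = [[1, 4, 5], [3], [6], [7], [8]].
After inserting 2: P = [[1, 2, 5], [3, 4], [6], [7], [8]].

The final insertion tableau P = [[1, 2, 5], [3, 4], [6], [7], [8]] has shape [3, 2, 1, 1, 1].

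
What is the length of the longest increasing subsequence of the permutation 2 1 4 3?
2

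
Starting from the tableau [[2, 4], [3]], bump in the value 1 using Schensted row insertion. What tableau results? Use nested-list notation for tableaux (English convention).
[[1, 4], [2], [3]]

In row 1, 1 replaces 2 (the leftmost entry greater than 1); 2 is bumped to row 2. In row 2, 2 replaces 3 (the leftmost entry greater than 2); 3 is bumped to row 3. 3 starts a new row 3. The new tableau is [[1, 4], [2], [3]].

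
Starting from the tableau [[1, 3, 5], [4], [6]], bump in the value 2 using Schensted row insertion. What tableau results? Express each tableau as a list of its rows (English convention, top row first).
[[1, 2, 5], [3], [4], [6]]

In row 1, 2 replaces 3 (the leftmost entry greater than 2); 3 is bumped to row 2. In row 2, 3 replaces 4 (the leftmost entry greater than 3); 4 is bumped to row 3. In row 3, 4 replaces 6 (the leftmost entry greater than 4); 6 is bumped to row 4. 6 starts a new row 4. The new tableau is [[1, 2, 5], [3], [4], [6]].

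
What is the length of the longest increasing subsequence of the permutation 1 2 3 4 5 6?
6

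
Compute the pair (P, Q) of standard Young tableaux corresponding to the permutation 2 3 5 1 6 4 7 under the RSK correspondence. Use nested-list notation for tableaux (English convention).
Insert each entry of the permutation into P by Schensted row insertion, recording in Q the position of each new cell.

Insert 2: appended to row 1. P = [[2]].
Insert 3: appended to row 1. P = [[2, 3]].
Insert 5: appended to row 1. P = [[2, 3, 5]].
Insert 1: 1 bumps 2 from row 1; 2 starts row 2. P = [[1, 3, 5], [2]].
Insert 6: appended to row 1. P = [[1, 3, 5, 6], [2]].
Insert 4: 4 bumps 5 from row 1; 5 appends to row 2. P = [[1, 3, 4, 6], [2, 5]].
Insert 7: appended to row 1. P = [[1, 3, 4, 6, 7], [2, 5]].

So P = [[1, 3, 4, 6, 7], [2, 5]], Q = [[1, 2, 3, 5, 7], [4, 6]].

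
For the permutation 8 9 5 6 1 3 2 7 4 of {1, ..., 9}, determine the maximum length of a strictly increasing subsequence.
3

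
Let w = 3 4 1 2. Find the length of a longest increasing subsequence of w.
2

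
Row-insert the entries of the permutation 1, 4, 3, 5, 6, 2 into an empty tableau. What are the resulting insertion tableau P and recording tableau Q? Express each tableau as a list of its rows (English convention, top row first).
Insert each entry of the permutation into P by Schensted row insertion, recording in Q the position of each new cell.

Insert 1: appended to row 1. P = [[1]], Q = [[1]].
Insert 4: appended to row 1. P = [[1, 4]], Q = [[1, 2]].
Insert 3: 3 bumps 4 from row 1; 4 starts row 2. P = [[1, 3], [4]], Q = [[1, 2], [3]].
Insert 5: appended to row 1. P = [[1, 3, 5], [4]], Q = [[1, 2, 4], [3]].
Insert 6: appended to row 1. P = [[1, 3, 5, 6], [4]], Q = [[1, 2, 4, 5], [3]].
Insert 2: 2 bumps 3 from row 1; 3 bumps 4 from row 2; 4 starts row 3. P = [[1, 2, 5, 6], [3], [4]], Q = [[1, 2, 4, 5], [3], [6]].

So P = [[1, 2, 5, 6], [3], [4]], Q = [[1, 2, 4, 5], [3], [6]].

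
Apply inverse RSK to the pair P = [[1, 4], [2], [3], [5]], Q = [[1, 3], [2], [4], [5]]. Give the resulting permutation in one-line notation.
Reverse RSK: for i = n, n-1, ..., 1, locate i in Q, remove the corresponding corner cell from P, and reverse-bump its entry up through P; the value ejected from row 1 is w(i).

So w = 5 3 4 2 1.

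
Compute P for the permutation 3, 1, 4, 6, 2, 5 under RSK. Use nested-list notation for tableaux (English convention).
P = [[1, 2, 5], [3, 4, 6]]

Insert 3: appended to row 1. P = [[3]].
Insert 1: 1 bumps 3 from row 1; 3 starts row 2. P = [[1], [3]].
Insert 4: appended to row 1. P = [[1, 4], [3]].
Insert 6: appended to row 1. P = [[1, 4, 6], [3]].
Insert 2: 2 bumps 4 from row 1; 4 appends to row 2. P = [[1, 2, 6], [3, 4]].
Insert 5: 5 bumps 6 from row 1; 6 appends to row 2. P = [[1, 2, 5], [3, 4, 6]].

So P = [[1, 2, 5], [3, 4, 6]].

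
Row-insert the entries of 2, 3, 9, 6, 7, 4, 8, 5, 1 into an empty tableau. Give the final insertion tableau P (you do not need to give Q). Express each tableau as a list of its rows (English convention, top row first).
Insert 2: appended to row 1. P = [[2]].
Insert 3: appended to row 1. P = [[2, 3]].
Insert 9: appended to row 1. P = [[2, 3, 9]].
Insert 6: 6 bumps 9 from row 1; 9 starts row 2. P = [[2, 3, 6], [9]].
Insert 7: appended to row 1. P = [[2, 3, 6, 7], [9]].
Insert 4: 4 bumps 6 from row 1; 6 bumps 9 from row 2; 9 starts row 3. P = [[2, 3, 4, 7], [6], [9]].
Insert 8: appended to row 1. P = [[2, 3, 4, 7, 8], [6], [9]].
Insert 5: 5 bumps 7 from row 1; 7 appends to row 2. P = [[2, 3, 4, 5, 8], [6, 7], [9]].
Insert 1: 1 bumps 2 from row 1; 2 bumps 6 from row 2; 6 bumps 9 from row 3; 9 starts row 4. P = [[1, 3, 4, 5, 8], [2, 7], [6], [9]].

So P = [[1, 3, 4, 5, 8], [2, 7], [6], [9]].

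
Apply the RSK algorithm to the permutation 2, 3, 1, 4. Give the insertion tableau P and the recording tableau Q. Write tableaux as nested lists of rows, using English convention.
Insert each entry of the permutation into P by Schensted row insertion, recording in Q the position of each new cell.

After inserting 2: P = [[2]].
After inserting 3: P = [[2, 3]].
After inserting 1: P = [[1, 3], [2]].
After inserting 4: P = [[1, 3, 4], [2]].

So P = [[1, 3, 4], [2]], Q = [[1, 2, 4], [3]].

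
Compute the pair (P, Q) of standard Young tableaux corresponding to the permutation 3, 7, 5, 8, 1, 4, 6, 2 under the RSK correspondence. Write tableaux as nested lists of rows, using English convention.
Insert each entry of the permutation into P by Schensted row insertion, recording in Q the position of each new cell.

Insert 3: appended to row 1. P = [[3]].
Insert 7: appended to row 1. P = [[3, 7]].
Insert 5: 5 bumps 7 from row 1; 7 starts row 2. P = [[3, 5], [7]].
Insert 8: appended to row 1. P = [[3, 5, 8], [7]].
Insert 1: 1 bumps 3 from row 1; 3 bumps 7 from row 2; 7 starts row 3. P = [[1, 5, 8], [3], [7]].
Insert 4: 4 bumps 5 from row 1; 5 appends to row 2. P = [[1, 4, 8], [3, 5], [7]].
Insert 6: 6 bumps 8 from row 1; 8 appends to row 2. P = [[1, 4, 6], [3, 5, 8], [7]].
Insert 2: 2 bumps 4 from row 1; 4 bumps 5 from row 2; 5 bumps 7 from row 3; 7 starts row 4. P = [[1, 2, 6], [3, 4, 8], [5], [7]].

So P = [[1, 2, 6], [3, 4, 8], [5], [7]], Q = [[1, 2, 4], [3, 6, 7], [5], [8]].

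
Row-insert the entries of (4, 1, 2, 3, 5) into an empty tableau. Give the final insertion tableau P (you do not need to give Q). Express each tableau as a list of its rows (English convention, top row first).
Insert 4: appended to row 1. P = [[4]].
Insert 1: 1 bumps 4 from row 1; 4 starts row 2. P = [[1], [4]].
Insert 2: appended to row 1. P = [[1, 2], [4]].
Insert 3: appended to row 1. P = [[1, 2, 3], [4]].
Insert 5: appended to row 1. P = [[1, 2, 3, 5], [4]].

So P = [[1, 2, 3, 5], [4]].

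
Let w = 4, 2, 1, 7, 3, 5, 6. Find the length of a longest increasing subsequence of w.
4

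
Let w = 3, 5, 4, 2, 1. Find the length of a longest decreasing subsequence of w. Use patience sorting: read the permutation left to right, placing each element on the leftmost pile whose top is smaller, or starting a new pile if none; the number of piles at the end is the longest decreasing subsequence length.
4

3: new pile. tops = [3]
5: onto pile 1 (replacing 3). tops = [5]
4: new pile. tops = [5, 4]
2: new pile. tops = [5, 4, 2]
1: new pile. tops = [5, 4, 2, 1]

4 piles, so the longest decreasing subsequence has length 4.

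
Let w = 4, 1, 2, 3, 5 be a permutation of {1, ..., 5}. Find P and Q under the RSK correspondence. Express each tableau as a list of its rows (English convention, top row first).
P = [[1, 2, 3, 5], [4]], Q = [[1, 3, 4, 5], [2]]

Insert each entry of the permutation into P by Schensted row insertion, recording in Q the position of each new cell.

Insert 4: appended to row 1. P = [[4]].
Insert 1: 1 bumps 4 from row 1; 4 starts row 2. P = [[1], [4]].
Insert 2: appended to row 1. P = [[1, 2], [4]].
Insert 3: appended to row 1. P = [[1, 2, 3], [4]].
Insert 5: appended to row 1. P = [[1, 2, 3, 5], [4]].

So P = [[1, 2, 3, 5], [4]], Q = [[1, 3, 4, 5], [2]].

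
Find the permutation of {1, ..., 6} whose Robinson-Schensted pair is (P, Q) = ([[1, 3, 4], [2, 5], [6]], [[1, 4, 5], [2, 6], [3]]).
6 2 1 3 5 4

Reverse the RSK construction: for i from n down to 1, find the cell of Q containing i, remove the entry at that cell from P, and reverse-bump it up through P; the value ejected from row 1 is w(i).

Step i=6: Q has 6 at row 2, column 2; remove 5 from row 2 of P and reverse-bump: 5 enters row 1 and ejects 4. So w(6) = 4. P is now [[1, 3, 5], [2], [6]].
Step i=5: Q has 5 at row 1, column 3; remove that cell from P, ejecting 5. So w(5) = 5. P is now [[1, 3], [2], [6]].
Step i=4: Q has 4 at row 1, column 2; remove that cell from P, ejecting 3. So w(4) = 3. P is now [[1], [2], [6]].
Step i=3: Q has 3 at row 3, column 1; remove 6 from row 3 of P and reverse-bump: 6 enters row 2 and ejects 2; 2 enters row 1 and ejects 1. So w(3) = 1. P is now [[2], [6]].
Step i=2: Q has 2 at row 2, column 1; remove 6 from row 2 of P and reverse-bump: 6 enters row 1 and ejects 2. So w(2) = 2. P is now [[6]].
Step i=1: Q has 1 at row 1, column 1; remove that cell from P, ejecting 6. So w(1) = 6. P is now [].

So w = 6 2 1 3 5 4.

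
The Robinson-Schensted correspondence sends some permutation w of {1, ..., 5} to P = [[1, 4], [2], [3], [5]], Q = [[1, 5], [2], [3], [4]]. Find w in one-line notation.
Reverse the RSK construction: for i from n down to 1, find the cell of Q containing i, remove the entry at that cell from P, and reverse-bump it up through P; the value ejected from row 1 is w(i).

Step i=5: Q has 5 at row 1, column 2; remove that cell from P, ejecting 4. So w(5) = 4. P is now [[1], [2], [3], [5]].
Step i=4: Q has 4 at row 4, column 1; remove 5 from row 4 of P and reverse-bump: 5 enters row 3 and ejects 3; 3 enters row 2 and ejects 2; 2 enters row 1 and ejects 1. So w(4) = 1. P is now [[2], [3], [5]].
Step i=3: Q has 3 at row 3, column 1; remove 5 from row 3 of P and reverse-bump: 5 enters row 2 and ejects 3; 3 enters row 1 and ejects 2. So w(3) = 2. P is now [[3], [5]].
Step i=2: Q has 2 at row 2, column 1; remove 5 from row 2 of P and reverse-bump: 5 enters row 1 and ejects 3. So w(2) = 3. P is now [[5]].
Step i=1: Q has 1 at row 1, column 1; remove that cell from P, ejecting 5. So w(1) = 5. P is now [].

So w = 5 3 2 1 4.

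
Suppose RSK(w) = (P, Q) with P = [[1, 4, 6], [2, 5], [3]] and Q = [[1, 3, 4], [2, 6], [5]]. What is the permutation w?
3 2 5 6 1 4

Reverse the RSK construction: for i from n down to 1, find the cell of Q containing i, remove the entry at that cell from P, and reverse-bump it up through P; the value ejected from row 1 is w(i).

Step i=6: Q has 6 at row 2, column 2; remove 5 from row 2 of P and reverse-bump: 5 enters row 1 and ejects 4. So w(6) = 4. P is now [[1, 5, 6], [2], [3]].
Step i=5: Q has 5 at row 3, column 1; remove 3 from row 3 of P and reverse-bump: 3 enters row 2 and ejects 2; 2 enters row 1 and ejects 1. So w(5) = 1. P is now [[2, 5, 6], [3]].
Step i=4: Q has 4 at row 1, column 3; remove that cell from P, ejecting 6. So w(4) = 6. P is now [[2, 5], [3]].
Step i=3: Q has 3 at row 1, column 2; remove that cell from P, ejecting 5. So w(3) = 5. P is now [[2], [3]].
Step i=2: Q has 2 at row 2, column 1; remove 3 from row 2 of P and reverse-bump: 3 enters row 1 and ejects 2. So w(2) = 2. P is now [[3]].
Step i=1: Q has 1 at row 1, column 1; remove that cell from P, ejecting 3. So w(1) = 3. P is now [].

So w = 3 2 5 6 1 4.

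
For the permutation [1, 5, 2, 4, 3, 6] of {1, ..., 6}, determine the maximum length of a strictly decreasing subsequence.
3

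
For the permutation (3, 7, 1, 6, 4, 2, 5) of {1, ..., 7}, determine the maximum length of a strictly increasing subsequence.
3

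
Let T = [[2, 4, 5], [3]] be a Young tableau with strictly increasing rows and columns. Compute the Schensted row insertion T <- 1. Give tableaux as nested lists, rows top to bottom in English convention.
[[1, 4, 5], [2], [3]]

In row 1, 1 replaces 2 (the leftmost entry greater than 1); 2 is bumped to row 2. In row 2, 2 replaces 3 (the leftmost entry greater than 2); 3 is bumped to row 3. 3 starts a new row 3. The new tableau is [[1, 4, 5], [2], [3]].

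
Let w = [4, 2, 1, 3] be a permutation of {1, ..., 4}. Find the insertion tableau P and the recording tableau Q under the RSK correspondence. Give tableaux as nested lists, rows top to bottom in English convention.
P = [[1, 3], [2], [4]], Q = [[1, 4], [2], [3]]

Insert each entry of the permutation into P by Schensted row insertion, recording in Q the position of each new cell.

Insert 4: appended to row 1. P = [[4]].
Insert 2: 2 bumps 4 from row 1; 4 starts row 2. P = [[2], [4]].
Insert 1: 1 bumps 2 from row 1; 2 bumps 4 from row 2; 4 starts row 3. P = [[1], [2], [4]].
Insert 3: appended to row 1. P = [[1, 3], [2], [4]].

So P = [[1, 3], [2], [4]], Q = [[1, 4], [2], [3]].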